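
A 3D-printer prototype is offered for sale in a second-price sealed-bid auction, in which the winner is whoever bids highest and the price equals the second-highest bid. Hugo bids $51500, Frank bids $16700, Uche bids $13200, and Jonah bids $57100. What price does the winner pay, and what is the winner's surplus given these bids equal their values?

Price $51500; surplus $5600.

Bids in descending order: Jonah $57100 > Hugo $51500 > Frank $16700 > Uche $13200.
Jonah is the highest bidder, so Jonah wins.
Under the second-price rule, the price is the second-highest bid: $51500.
Surplus = $57100 − $51500 = $5600.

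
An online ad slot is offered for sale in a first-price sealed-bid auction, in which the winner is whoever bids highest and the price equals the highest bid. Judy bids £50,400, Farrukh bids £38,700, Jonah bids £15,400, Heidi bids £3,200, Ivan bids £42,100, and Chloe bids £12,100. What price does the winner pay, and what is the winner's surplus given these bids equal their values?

Ordered from highest: Judy £50,400, then Ivan £42,100, then Farrukh £38,700, then Jonah £15,400, then Chloe £12,100, then Heidi £3,200.
Judy is the highest bidder, so Judy wins.
Under the first-price rule, the price is the highest bid: £50,400.
Surplus = £50,400 − £50,400 = £0.

The winner pays £50,400 for a surplus of £0.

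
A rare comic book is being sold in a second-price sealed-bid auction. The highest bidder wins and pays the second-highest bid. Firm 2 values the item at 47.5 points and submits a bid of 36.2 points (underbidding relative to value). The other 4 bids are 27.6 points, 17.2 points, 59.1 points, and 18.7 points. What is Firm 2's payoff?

Highest competing bid: 59.1 points.
Firm 2's bid 36.2 points is not the highest, so Firm 2 loses, pays nothing, and earns zero payoff.

The bidder's payoff: 0.0 points.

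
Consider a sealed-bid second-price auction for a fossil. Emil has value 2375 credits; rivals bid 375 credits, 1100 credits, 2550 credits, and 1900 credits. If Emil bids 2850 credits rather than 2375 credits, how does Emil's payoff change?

The highest competing bid is 2550 credits.
Bidding truthfully at 2375 credits: the top bid is 2550 credits (a rival), so Emil loses. Payoff = 0 credits.
Bidding 2850 credits: Emil has the top bid, wins, and pays the second-highest bid 2550 credits. Payoff = 2375 credits − 2550 credits = -175 credits.
Change = -175 credits − 0 credits = -175 credits.

-175 credits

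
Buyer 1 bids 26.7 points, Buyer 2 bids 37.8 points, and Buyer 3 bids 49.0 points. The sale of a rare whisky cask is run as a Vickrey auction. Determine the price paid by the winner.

37.8 points

Bids in descending order: Buyer 3 49.0 points, then Buyer 2 37.8 points, then Buyer 1 26.7 points.
Buyer 3 has the highest bid, so Buyer 3 wins.
The second-highest bid is 37.8 points, so that is what Buyer 3 pays.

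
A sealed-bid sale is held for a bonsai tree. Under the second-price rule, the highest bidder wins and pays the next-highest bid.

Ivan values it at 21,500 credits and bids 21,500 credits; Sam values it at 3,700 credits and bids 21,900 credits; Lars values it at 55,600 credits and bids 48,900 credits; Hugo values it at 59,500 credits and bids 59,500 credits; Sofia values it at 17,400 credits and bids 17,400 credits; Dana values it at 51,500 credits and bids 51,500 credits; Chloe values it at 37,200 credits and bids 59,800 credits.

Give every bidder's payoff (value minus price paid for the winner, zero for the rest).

Sorted high to low: Chloe 59,800 credits, then Hugo 59,500 credits, then Dana 51,500 credits, then Lars 48,900 credits, then Sam 21,900 credits, then Ivan 21,500 credits, then Sofia 17,400 credits.
Chloe has the top bid and wins; the price is the second-highest bid, 59,500 credits.
Chloe's payoff = 37,200 credits − 59,500 credits = -22,300 credits. All other bidders lose, so their payoff is 0.

Ivan 0 credits, Sam 0 credits, Lars 0 credits, Hugo 0 credits, Sofia 0 credits, Dana 0 credits, Chloe -22,300 credits.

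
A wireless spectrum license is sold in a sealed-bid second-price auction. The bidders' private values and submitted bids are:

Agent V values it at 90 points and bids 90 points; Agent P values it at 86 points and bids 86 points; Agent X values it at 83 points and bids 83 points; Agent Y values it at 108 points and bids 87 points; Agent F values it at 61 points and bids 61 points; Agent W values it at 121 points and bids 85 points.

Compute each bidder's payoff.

Agent V 3 points, Agent P 0 points, Agent X 0 points, Agent Y 0 points, Agent F 0 points, Agent W 0 points.

Bids in descending order: Agent V 90 points > Agent Y 87 points > Agent P 86 points > Agent W 85 points > Agent X 83 points > Agent F 61 points.
Agent V has the top bid and wins; the price is the second-highest bid, 87 points.
Agent V's payoff = 90 points − 87 points = 3 points. All other bidders lose, so their payoff is 0.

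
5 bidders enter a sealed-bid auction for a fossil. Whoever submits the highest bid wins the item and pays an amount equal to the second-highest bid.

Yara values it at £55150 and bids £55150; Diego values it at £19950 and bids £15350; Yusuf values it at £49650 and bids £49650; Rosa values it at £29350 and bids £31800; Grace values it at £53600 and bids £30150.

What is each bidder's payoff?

Sorted high to low: Yara £55150, then Yusuf £49650, then Rosa £31800, then Grace £30150, then Diego £15350.
Yara has the top bid and wins; the price is the second-highest bid, £49650.
Yara's payoff = £55150 − £49650 = £5500. All other bidders lose, so their payoff is 0.

Payoffs: Yara £5500, Diego £0, Yusuf £0, Rosa £0, Grace £0.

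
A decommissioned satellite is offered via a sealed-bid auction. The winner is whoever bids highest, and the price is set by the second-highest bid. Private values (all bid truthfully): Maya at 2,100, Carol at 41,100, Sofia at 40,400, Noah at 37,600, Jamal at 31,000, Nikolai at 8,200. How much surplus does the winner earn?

700

Sorted high to low: Carol 41,100; Sofia 40,400; Noah 37,600; Jamal 31,000; Nikolai 8,200; Maya 2,100.
Carol wins with the top bid and pays the second-highest, 40,400.
Surplus = 41,100 − 40,400 = 700.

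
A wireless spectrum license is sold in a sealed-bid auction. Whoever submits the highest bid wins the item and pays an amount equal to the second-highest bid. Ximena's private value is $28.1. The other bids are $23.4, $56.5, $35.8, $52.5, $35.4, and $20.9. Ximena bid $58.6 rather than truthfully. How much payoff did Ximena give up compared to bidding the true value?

$28.4

The highest competing bid is $56.5.
Bidding truthfully at $28.1: the top bid is $56.5 (a rival), so Ximena loses. Payoff = $0.0.
Bidding $58.6: Ximena has the top bid, wins, and pays the second-highest bid $56.5. Payoff = $28.1 − $56.5 = -$28.4.
Regret = truthful payoff − actual payoff = $0.0 − -$28.4 = $28.4.
This is the dominant-strategy logic: truthful bidding weakly beats any alternative.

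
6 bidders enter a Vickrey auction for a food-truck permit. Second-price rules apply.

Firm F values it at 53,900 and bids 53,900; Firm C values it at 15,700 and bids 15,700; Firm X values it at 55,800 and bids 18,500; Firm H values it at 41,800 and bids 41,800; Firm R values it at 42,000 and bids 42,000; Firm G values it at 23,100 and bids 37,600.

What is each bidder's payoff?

Ordered from highest: Firm F 53,900, then Firm R 42,000, then Firm H 41,800, then Firm G 37,600, then Firm X 18,500, then Firm C 15,700.
Firm F has the top bid and wins; the price is the second-highest bid, 42,000.
Firm F's payoff = 53,900 − 42,000 = 11,900. All other bidders lose, so their payoff is 0.

Payoffs: Firm F 11,900, Firm C 0, Firm X 0, Firm H 0, Firm R 0, Firm G 0.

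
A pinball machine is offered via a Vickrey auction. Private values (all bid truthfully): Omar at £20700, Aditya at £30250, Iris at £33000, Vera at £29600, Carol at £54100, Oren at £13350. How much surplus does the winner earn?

Winner's surplus: £21100.

Ordered from highest: Carol £54100, then Iris £33000, then Aditya £30250, then Vera £29600, then Omar £20700, then Oren £13350.
Carol wins with the top bid and pays the second-highest, £33000.
Surplus = £54100 − £33000 = £21100.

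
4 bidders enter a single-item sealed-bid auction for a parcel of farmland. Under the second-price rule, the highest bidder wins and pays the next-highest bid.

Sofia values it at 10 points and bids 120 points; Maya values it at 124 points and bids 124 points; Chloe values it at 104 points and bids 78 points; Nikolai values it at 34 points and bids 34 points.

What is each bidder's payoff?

Ordered from highest: Maya 124 points, then Sofia 120 points, then Chloe 78 points, then Nikolai 34 points.
Maya has the top bid and wins; the price is the second-highest bid, 120 points.
Maya's payoff = 124 points − 120 points = 4 points. All other bidders lose, so their payoff is 0.

Sofia 0 points, Maya 4 points, Chloe 0 points, Nikolai 0 points.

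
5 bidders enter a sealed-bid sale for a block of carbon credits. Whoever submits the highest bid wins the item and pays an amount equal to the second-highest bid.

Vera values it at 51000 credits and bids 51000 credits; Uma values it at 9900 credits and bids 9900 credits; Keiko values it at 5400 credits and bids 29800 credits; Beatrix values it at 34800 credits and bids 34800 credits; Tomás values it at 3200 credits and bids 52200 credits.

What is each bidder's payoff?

Ordered from highest: Tomás 52200 credits; Vera 51000 credits; Beatrix 34800 credits; Keiko 29800 credits; Uma 9900 credits.
Tomás has the top bid and wins; the price is the second-highest bid, 51000 credits.
Tomás's payoff = 3200 credits − 51000 credits = -47800 credits. All other bidders lose, so their payoff is 0.

Vera 0 credits, Uma 0 credits, Keiko 0 credits, Beatrix 0 credits, Tomás -47800 credits.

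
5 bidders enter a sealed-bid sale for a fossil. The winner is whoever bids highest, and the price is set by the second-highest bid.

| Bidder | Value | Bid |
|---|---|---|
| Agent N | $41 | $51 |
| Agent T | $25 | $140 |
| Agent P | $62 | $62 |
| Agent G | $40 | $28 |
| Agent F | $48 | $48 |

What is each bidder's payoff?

Ranking the bids: Agent T $140; Agent P $62; Agent N $51; Agent F $48; Agent G $28.
Agent T has the top bid and wins; the price is the second-highest bid, $62.
Agent T's payoff = $25 − $62 = -$37. All other bidders lose, so their payoff is 0.

Agent N $0, Agent T -$37, Agent P $0, Agent G $0, Agent F $0.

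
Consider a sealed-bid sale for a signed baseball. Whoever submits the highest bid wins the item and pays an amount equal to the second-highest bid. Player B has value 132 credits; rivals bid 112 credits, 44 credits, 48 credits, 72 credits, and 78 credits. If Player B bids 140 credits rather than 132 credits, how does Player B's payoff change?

0 credits

The highest competing bid is 112 credits.
Bidding truthfully at 132 credits: Player B has the top bid, wins, and pays the second-highest bid 112 credits. Payoff = 132 credits − 112 credits = 20 credits.
Bidding 140 credits: Player B has the top bid, wins, and pays the second-highest bid 112 credits. Payoff = 132 credits − 112 credits = 20 credits.
Change = 20 credits − 20 credits = 0 credits.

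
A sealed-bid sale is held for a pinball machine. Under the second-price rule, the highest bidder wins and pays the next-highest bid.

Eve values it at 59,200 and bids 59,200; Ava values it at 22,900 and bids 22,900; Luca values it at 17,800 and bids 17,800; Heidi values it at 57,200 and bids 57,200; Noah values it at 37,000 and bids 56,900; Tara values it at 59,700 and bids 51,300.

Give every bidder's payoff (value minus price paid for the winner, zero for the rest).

Payoffs: Eve 2,000, Ava 0, Luca 0, Heidi 0, Noah 0, Tara 0.

Ordered from highest: Eve 59,200, then Heidi 57,200, then Noah 56,900, then Tara 51,300, then Ava 22,900, then Luca 17,800.
Eve has the top bid and wins; the price is the second-highest bid, 57,200.
Eve's payoff = 59,200 − 57,200 = 2,000. All other bidders lose, so their payoff is 0.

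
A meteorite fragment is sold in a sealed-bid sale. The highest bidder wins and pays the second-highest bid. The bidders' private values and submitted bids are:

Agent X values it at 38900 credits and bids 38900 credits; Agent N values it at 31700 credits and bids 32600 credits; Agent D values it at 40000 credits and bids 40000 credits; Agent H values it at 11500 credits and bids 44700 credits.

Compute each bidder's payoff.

Payoffs: Agent X 0 credits, Agent N 0 credits, Agent D 0 credits, Agent H -28500 credits.

Sorted high to low: Agent H 44700 credits; Agent D 40000 credits; Agent X 38900 credits; Agent N 32600 credits.
Agent H has the top bid and wins; the price is the second-highest bid, 40000 credits.
Agent H's payoff = 11500 credits − 40000 credits = -28500 credits. All other bidders lose, so their payoff is 0.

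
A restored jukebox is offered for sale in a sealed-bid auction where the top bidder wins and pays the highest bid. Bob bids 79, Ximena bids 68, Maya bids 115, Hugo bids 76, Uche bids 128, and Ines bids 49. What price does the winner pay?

Ranking the bids: Uche 128; Maya 115; Bob 79; Hugo 76; Ximena 68; Ines 49.
Uche is the highest bidder, so Uche wins.
Under the first-price rule, the price is the highest bid: 128.

128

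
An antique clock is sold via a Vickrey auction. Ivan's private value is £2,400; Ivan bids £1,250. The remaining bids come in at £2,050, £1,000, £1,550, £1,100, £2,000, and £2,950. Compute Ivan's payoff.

Highest competing bid: £2,950.
Ivan's bid £1,250 is not the highest, so Ivan loses, pays nothing, and earns zero payoff.

Payoff = £0.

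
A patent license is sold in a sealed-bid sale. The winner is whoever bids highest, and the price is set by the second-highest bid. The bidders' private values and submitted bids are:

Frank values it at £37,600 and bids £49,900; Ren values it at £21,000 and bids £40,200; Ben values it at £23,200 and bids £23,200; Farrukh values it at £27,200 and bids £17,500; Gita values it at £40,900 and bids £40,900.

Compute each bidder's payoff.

Sorted high to low: Frank £49,900 > Gita £40,900 > Ren £40,200 > Ben £23,200 > Farrukh £17,500.
Frank has the top bid and wins; the price is the second-highest bid, £40,900.
Frank's payoff = £37,600 − £40,900 = -£3,300. All other bidders lose, so their payoff is 0.

Frank -£3,300, Ren £0, Ben £0, Farrukh £0, Gita £0.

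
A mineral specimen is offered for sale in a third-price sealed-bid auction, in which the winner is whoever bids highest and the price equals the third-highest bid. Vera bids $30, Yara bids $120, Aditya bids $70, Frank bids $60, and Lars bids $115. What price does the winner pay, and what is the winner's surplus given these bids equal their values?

The winner pays $70 for a surplus of $50.

Ordered from highest: Yara $120 > Lars $115 > Aditya $70 > Frank $60 > Vera $30.
Yara is the highest bidder, so Yara wins.
Under the third-price rule, the price is the third-highest bid: $70.
Surplus = $120 − $70 = $50.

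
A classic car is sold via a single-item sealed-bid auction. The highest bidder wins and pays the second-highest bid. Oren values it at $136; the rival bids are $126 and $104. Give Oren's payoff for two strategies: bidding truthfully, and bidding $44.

(a) $10  (b) $0

The highest competing bid is $126.
Bidding truthfully at $136: Oren has the top bid, wins, and pays the second-highest bid $126. Payoff = $136 − $126 = $10.
Bidding $44: the top bid is $126 (a rival), so Oren loses. Payoff = $0.
Deviating from a truthful bid can only lose payoff in a second-price auction — never gain.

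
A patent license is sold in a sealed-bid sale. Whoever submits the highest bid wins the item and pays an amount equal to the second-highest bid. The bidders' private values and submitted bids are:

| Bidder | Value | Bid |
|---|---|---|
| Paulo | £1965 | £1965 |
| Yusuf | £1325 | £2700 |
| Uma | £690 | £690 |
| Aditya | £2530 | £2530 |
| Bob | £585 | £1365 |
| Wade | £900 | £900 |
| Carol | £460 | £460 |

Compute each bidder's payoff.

Payoffs: Paulo £0, Yusuf -£1205, Uma £0, Aditya £0, Bob £0, Wade £0, Carol £0.

Sorted high to low: Yusuf £2700; Aditya £2530; Paulo £1965; Bob £1365; Wade £900; Uma £690; Carol £460.
Yusuf has the top bid and wins; the price is the second-highest bid, £2530.
Yusuf's payoff = £1325 − £2530 = -£1205. All other bidders lose, so their payoff is 0.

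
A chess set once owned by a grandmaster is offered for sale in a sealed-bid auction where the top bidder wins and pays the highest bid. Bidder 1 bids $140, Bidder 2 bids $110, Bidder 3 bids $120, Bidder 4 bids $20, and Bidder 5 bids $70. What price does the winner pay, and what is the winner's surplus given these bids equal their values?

Price $140; surplus $0.

Bids in descending order: Bidder 1 $140 > Bidder 3 $120 > Bidder 2 $110 > Bidder 5 $70 > Bidder 4 $20.
Bidder 1 is the highest bidder, so Bidder 1 wins.
Under the first-price rule, the price is the highest bid: $140.
Surplus = $140 − $140 = $0.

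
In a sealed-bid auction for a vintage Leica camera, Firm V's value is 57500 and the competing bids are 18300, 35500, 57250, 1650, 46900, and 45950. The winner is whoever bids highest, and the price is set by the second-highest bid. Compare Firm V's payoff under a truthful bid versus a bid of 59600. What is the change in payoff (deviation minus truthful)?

Payoff change: 0.

The highest competing bid is 57250.
Bidding truthfully at 57500: Firm V has the top bid, wins, and pays the second-highest bid 57250. Payoff = 57500 − 57250 = 250.
Bidding 59600: Firm V has the top bid, wins, and pays the second-highest bid 57250. Payoff = 57500 − 57250 = 250.
Change = 250 − 250 = 0.
The bid only affects whether you win, not the price — here both bids land on the same side of the top rival bid, so the deviation is payoff-neutral.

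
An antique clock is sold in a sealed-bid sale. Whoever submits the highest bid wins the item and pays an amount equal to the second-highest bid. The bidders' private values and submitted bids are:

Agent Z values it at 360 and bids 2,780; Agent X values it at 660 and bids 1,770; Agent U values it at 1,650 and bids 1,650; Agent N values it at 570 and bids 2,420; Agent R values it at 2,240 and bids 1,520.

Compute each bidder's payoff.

Bids in descending order: Agent Z 2,780, then Agent N 2,420, then Agent X 1,770, then Agent U 1,650, then Agent R 1,520.
Agent Z has the top bid and wins; the price is the second-highest bid, 2,420.
Agent Z's payoff = 360 − 2,420 = -2,060. All other bidders lose, so their payoff is 0.

Payoffs: Agent Z -2,060, Agent X 0, Agent U 0, Agent N 0, Agent R 0.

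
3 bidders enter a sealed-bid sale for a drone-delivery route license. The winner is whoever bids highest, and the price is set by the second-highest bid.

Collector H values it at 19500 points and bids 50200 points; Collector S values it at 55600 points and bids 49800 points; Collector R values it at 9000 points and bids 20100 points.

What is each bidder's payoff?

Bids in descending order: Collector H 50200 points, then Collector S 49800 points, then Collector R 20100 points.
Collector H has the top bid and wins; the price is the second-highest bid, 49800 points.
Collector H's payoff = 19500 points − 49800 points = -30300 points. All other bidders lose, so their payoff is 0.

Collector H -30300 points, Collector S 0 points, Collector R 0 points.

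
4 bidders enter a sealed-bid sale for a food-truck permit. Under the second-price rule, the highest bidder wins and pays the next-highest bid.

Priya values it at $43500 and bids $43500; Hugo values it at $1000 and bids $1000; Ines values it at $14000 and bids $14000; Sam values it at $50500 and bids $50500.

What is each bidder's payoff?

Ranking the bids: Sam $50500 > Priya $43500 > Ines $14000 > Hugo $1000.
Sam has the top bid and wins; the price is the second-highest bid, $43500.
Sam's payoff = $50500 − $43500 = $7000. All other bidders lose, so their payoff is 0.

Priya $0, Hugo $0, Ines $0, Sam $7000.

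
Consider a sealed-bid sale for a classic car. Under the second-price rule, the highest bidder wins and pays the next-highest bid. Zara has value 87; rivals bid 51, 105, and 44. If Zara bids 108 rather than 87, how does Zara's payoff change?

Payoff change: -18.

The highest competing bid is 105.
Bidding truthfully at 87: the top bid is 105 (a rival), so Zara loses. Payoff = 0.
Bidding 108: Zara has the top bid, wins, and pays the second-highest bid 105. Payoff = 87 − 105 = -18.
Change = -18 − 0 = -18.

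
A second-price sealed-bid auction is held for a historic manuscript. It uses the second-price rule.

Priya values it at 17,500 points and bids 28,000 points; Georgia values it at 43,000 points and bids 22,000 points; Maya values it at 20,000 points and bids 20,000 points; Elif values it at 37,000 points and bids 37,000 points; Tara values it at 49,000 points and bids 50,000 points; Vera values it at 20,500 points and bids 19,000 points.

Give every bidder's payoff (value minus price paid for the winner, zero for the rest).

Ordered from highest: Tara 50,000 points; Elif 37,000 points; Priya 28,000 points; Georgia 22,000 points; Maya 20,000 points; Vera 19,000 points.
Tara has the top bid and wins; the price is the second-highest bid, 37,000 points.
Tara's payoff = 49,000 points − 37,000 points = 12,000 points. All other bidders lose, so their payoff is 0.

Priya 0 points, Georgia 0 points, Maya 0 points, Elif 0 points, Tara 12,000 points, Vera 0 points.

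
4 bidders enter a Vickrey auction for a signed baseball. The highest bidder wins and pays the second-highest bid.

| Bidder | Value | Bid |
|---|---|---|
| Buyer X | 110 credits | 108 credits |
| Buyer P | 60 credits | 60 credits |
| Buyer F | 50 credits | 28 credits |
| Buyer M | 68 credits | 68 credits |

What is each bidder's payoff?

Sorted high to low: Buyer X 108 credits > Buyer M 68 credits > Buyer P 60 credits > Buyer F 28 credits.
Buyer X has the top bid and wins; the price is the second-highest bid, 68 credits.
Buyer X's payoff = 110 credits − 68 credits = 42 credits. All other bidders lose, so their payoff is 0.

Buyer X 42 credits, Buyer P 0 credits, Buyer F 0 credits, Buyer M 0 credits.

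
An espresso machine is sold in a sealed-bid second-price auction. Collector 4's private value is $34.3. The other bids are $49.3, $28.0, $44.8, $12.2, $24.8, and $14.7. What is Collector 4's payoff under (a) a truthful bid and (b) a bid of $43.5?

(a) $0.0  (b) $0.0

The highest competing bid is $49.3.
Bidding truthfully at $34.3: the top bid is $49.3 (a rival), so Collector 4 loses. Payoff = $0.0.
Bidding $43.5: the top bid is $49.3 (a rival), so Collector 4 loses. Payoff = $0.0.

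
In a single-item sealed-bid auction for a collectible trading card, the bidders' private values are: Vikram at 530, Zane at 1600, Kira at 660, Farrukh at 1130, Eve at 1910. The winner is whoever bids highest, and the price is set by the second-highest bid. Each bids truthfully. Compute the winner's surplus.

Sorted high to low: Eve 1910; Zane 1600; Farrukh 1130; Kira 660; Vikram 530.
Eve wins with the top bid and pays the second-highest, 1600.
Surplus = 1910 − 1600 = 310.

Surplus = 310.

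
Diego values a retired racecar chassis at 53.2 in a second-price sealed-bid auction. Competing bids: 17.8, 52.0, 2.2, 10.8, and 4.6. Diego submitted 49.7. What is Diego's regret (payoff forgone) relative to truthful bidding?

1.2

The highest competing bid is 52.0.
Bidding truthfully at 53.2: Diego has the top bid, wins, and pays the second-highest bid 52.0. Payoff = 53.2 − 52.0 = 1.2.
Bidding 49.7: the top bid is 52.0 (a rival), so Diego loses. Payoff = 0.0.
Regret = truthful payoff − actual payoff = 1.2 − 0.0 = 1.2.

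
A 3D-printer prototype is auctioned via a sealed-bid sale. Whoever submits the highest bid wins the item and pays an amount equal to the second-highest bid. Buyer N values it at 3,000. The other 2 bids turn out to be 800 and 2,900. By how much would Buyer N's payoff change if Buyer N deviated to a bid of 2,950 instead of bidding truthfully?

The highest competing bid is 2,900.
Bidding truthfully at 3,000: Buyer N has the top bid, wins, and pays the second-highest bid 2,900. Payoff = 3,000 − 2,900 = 100.
Bidding 2,950: Buyer N has the top bid, wins, and pays the second-highest bid 2,900. Payoff = 3,000 − 2,900 = 100.
Change = 100 − 100 = 0.
The bid only affects whether you win, not the price — here both bids land on the same side of the top rival bid, so the deviation is payoff-neutral.

0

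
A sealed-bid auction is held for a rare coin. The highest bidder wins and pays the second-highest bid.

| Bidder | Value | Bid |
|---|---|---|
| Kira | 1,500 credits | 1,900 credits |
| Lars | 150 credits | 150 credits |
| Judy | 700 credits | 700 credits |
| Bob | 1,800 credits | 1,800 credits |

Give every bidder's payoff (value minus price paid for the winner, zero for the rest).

Ranking the bids: Kira 1,900 credits, then Bob 1,800 credits, then Judy 700 credits, then Lars 150 credits.
Kira has the top bid and wins; the price is the second-highest bid, 1,800 credits.
Kira's payoff = 1,500 credits − 1,800 credits = -300 credits. All other bidders lose, so their payoff is 0.

Kira -300 credits, Lars 0 credits, Judy 0 credits, Bob 0 credits.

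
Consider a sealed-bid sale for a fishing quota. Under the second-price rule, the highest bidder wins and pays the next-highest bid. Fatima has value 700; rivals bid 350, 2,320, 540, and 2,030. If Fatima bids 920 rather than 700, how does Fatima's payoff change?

Change in payoff: 0.

The highest competing bid is 2,320.
Bidding truthfully at 700: the top bid is 2,320 (a rival), so Fatima loses. Payoff = 0.
Bidding 920: the top bid is 2,320 (a rival), so Fatima loses. Payoff = 0.
Change = 0 − 0 = 0.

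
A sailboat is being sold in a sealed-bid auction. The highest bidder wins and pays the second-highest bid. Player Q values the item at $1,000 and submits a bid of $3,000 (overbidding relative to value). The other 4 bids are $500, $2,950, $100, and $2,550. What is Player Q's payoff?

-$1,950

Highest competing bid: $2,950.
Player Q's bid $3,000 is the highest overall, so Player Q wins and pays the second-highest bid, $2,950.
Payoff = value − price = $1,000 − $2,950 = -$1,950.
Overbidding won the item at a price above value — truthful bidding would have avoided this loss.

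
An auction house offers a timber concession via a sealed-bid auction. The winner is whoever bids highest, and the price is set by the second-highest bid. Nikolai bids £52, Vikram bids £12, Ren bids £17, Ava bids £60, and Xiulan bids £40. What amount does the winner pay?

Price paid: £52.

Bids in descending order: Ava £60; Nikolai £52; Xiulan £40; Ren £17; Vikram £12.
Ava has the highest bid, so Ava wins.
The second-highest bid is £52, so that is what Ava pays.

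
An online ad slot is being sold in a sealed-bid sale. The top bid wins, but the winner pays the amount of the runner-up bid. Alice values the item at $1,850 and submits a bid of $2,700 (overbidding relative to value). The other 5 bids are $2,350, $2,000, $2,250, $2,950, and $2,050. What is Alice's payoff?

Payoff = $0.

Highest competing bid: $2,950.
Alice's bid $2,700 is not the highest, so Alice loses, pays nothing, and earns zero payoff.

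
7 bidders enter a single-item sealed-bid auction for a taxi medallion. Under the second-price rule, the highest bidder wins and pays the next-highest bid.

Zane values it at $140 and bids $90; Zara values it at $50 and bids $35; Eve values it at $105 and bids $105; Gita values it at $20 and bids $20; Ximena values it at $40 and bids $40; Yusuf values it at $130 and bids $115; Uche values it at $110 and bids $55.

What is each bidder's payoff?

Ranking the bids: Yusuf $115 > Eve $105 > Zane $90 > Uche $55 > Ximena $40 > Zara $35 > Gita $20.
Yusuf has the top bid and wins; the price is the second-highest bid, $105.
Yusuf's payoff = $130 − $105 = $25. All other bidders lose, so their payoff is 0.

Zane $0, Zara $0, Eve $0, Gita $0, Ximena $0, Yusuf $25, Uche $0.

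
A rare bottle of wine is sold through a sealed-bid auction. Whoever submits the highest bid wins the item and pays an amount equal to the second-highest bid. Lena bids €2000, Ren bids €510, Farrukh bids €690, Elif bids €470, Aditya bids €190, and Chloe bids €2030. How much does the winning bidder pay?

Ranking the bids: Chloe €2030 > Lena €2000 > Farrukh €690 > Ren €510 > Elif €470 > Aditya €190.
Chloe has the highest bid, so Chloe wins.
The second-highest bid is €2000, so that is what Chloe pays.

Price paid: €2000.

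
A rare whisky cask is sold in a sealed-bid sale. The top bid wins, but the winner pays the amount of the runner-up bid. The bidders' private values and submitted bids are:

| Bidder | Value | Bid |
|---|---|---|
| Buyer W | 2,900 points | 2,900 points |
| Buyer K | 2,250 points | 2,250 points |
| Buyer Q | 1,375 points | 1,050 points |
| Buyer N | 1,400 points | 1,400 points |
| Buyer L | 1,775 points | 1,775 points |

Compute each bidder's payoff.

Payoffs: Buyer W 650 points, Buyer K 0 points, Buyer Q 0 points, Buyer N 0 points, Buyer L 0 points.

Sorted high to low: Buyer W 2,900 points; Buyer K 2,250 points; Buyer L 1,775 points; Buyer N 1,400 points; Buyer Q 1,050 points.
Buyer W has the top bid and wins; the price is the second-highest bid, 2,250 points.
Buyer W's payoff = 2,900 points − 2,250 points = 650 points. All other bidders lose, so their payoff is 0.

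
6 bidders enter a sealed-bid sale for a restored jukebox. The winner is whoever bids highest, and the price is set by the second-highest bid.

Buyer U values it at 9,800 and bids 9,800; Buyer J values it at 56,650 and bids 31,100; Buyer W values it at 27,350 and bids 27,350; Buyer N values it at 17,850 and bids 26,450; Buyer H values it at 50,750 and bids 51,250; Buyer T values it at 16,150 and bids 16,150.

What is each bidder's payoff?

Ordered from highest: Buyer H 51,250 > Buyer J 31,100 > Buyer W 27,350 > Buyer N 26,450 > Buyer T 16,150 > Buyer U 9,800.
Buyer H has the top bid and wins; the price is the second-highest bid, 31,100.
Buyer H's payoff = 50,750 − 31,100 = 19,650. All other bidders lose, so their payoff is 0.

Payoffs: Buyer U 0, Buyer J 0, Buyer W 0, Buyer N 0, Buyer H 19,650, Buyer T 0.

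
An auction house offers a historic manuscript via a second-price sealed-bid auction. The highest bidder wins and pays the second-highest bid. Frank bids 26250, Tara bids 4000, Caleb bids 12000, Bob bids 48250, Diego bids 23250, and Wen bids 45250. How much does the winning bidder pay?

Price paid: 45250.

Ordered from highest: Bob 48250; Wen 45250; Frank 26250; Diego 23250; Caleb 12000; Tara 4000.
Bob has the highest bid, so Bob wins.
The second-highest bid is 45250, so that is what Bob pays.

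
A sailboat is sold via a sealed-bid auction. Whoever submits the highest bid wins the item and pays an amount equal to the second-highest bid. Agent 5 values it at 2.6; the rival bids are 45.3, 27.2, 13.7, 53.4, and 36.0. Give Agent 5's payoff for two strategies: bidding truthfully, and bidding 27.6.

The highest competing bid is 53.4.
Bidding truthfully at 2.6: the top bid is 53.4 (a rival), so Agent 5 loses. Payoff = 0.0.
Bidding 27.6: the top bid is 53.4 (a rival), so Agent 5 loses. Payoff = 0.0.
The bid only affects whether you win, not the price — here both bids land on the same side of the top rival bid, so the deviation is payoff-neutral.

(a) 0.0  (b) 0.0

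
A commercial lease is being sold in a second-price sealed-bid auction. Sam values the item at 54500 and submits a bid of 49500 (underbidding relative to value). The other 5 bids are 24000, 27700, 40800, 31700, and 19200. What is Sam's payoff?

Highest competing bid: 40800.
Sam's bid 49500 is the highest overall, so Sam wins and pays the second-highest bid, 40800.
Payoff = value − price = 54500 − 40800 = 13700.

13700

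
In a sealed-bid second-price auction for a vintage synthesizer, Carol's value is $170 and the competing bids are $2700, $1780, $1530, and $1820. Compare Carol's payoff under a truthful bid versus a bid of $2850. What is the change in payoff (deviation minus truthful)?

The highest competing bid is $2700.
Bidding truthfully at $170: the top bid is $2700 (a rival), so Carol loses. Payoff = $0.
Bidding $2850: Carol has the top bid, wins, and pays the second-highest bid $2700. Payoff = $170 − $2700 = -$2530.
Change = -$2530 − $0 = -$2530.
This is the dominant-strategy logic: truthful bidding weakly beats any alternative.

-$2530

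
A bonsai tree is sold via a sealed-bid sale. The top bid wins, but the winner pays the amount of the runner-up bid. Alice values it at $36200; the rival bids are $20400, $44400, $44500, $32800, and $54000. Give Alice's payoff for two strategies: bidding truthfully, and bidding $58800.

(a) $0  (b) -$17800

The highest competing bid is $54000.
Bidding truthfully at $36200: the top bid is $54000 (a rival), so Alice loses. Payoff = $0.
Bidding $58800: Alice has the top bid, wins, and pays the second-highest bid $54000. Payoff = $36200 − $54000 = -$17800.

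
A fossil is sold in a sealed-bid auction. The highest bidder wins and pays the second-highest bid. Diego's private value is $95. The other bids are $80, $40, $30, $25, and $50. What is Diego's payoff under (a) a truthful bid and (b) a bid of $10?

Truthful: $15; alternative: $0.

The highest competing bid is $80.
Bidding truthfully at $95: Diego has the top bid, wins, and pays the second-highest bid $80. Payoff = $95 − $80 = $15.
Bidding $10: the top bid is $80 (a rival), so Diego loses. Payoff = $0.
This is the dominant-strategy logic: truthful bidding weakly beats any alternative.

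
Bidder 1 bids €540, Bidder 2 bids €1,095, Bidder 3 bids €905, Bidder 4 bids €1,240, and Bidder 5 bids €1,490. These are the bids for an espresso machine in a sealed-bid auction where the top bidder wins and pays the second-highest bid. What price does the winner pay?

Sorted high to low: Bidder 5 €1,490; Bidder 4 €1,240; Bidder 2 €1,095; Bidder 3 €905; Bidder 1 €540.
Bidder 5 is the highest bidder, so Bidder 5 wins.
Under the second-price rule, the price is the second-highest bid: €1,240.

The winner pays €1,240.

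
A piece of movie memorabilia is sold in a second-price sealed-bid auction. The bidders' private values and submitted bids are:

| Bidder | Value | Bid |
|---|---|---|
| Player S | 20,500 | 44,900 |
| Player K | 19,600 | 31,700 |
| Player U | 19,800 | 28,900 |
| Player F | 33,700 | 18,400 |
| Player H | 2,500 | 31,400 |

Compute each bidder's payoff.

Payoffs: Player S -11,200, Player K 0, Player U 0, Player F 0, Player H 0.

Ranking the bids: Player S 44,900 > Player K 31,700 > Player H 31,400 > Player U 28,900 > Player F 18,400.
Player S has the top bid and wins; the price is the second-highest bid, 31,700.
Player S's payoff = 20,500 − 31,700 = -11,200. All other bidders lose, so their payoff is 0.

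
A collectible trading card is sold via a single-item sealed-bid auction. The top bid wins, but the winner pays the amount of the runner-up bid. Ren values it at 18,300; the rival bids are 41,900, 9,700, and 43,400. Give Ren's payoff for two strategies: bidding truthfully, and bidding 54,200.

Truthful: 0; alternative: -25,100.

The highest competing bid is 43,400.
Bidding truthfully at 18,300: the top bid is 43,400 (a rival), so Ren loses. Payoff = 0.
Bidding 54,200: Ren has the top bid, wins, and pays the second-highest bid 43,400. Payoff = 18,300 − 43,400 = -25,100.
This is the dominant-strategy logic: truthful bidding weakly beats any alternative.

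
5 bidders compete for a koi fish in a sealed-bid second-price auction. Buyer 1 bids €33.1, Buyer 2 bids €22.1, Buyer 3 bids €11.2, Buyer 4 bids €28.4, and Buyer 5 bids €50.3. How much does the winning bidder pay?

Bids in descending order: Buyer 5 €50.3; Buyer 1 €33.1; Buyer 4 €28.4; Buyer 2 €22.1; Buyer 3 €11.2.
Buyer 5 has the highest bid, so Buyer 5 wins.
The second-highest bid is €33.1, so that is what Buyer 5 pays.

€33.1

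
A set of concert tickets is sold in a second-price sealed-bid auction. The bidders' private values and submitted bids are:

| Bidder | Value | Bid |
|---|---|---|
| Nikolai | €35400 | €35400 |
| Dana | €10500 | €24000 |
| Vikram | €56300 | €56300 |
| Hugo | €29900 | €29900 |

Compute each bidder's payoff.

Payoffs: Nikolai €0, Dana €0, Vikram €20900, Hugo €0.

Sorted high to low: Vikram €56300; Nikolai €35400; Hugo €29900; Dana €24000.
Vikram has the top bid and wins; the price is the second-highest bid, €35400.
Vikram's payoff = €56300 − €35400 = €20900. All other bidders lose, so their payoff is 0.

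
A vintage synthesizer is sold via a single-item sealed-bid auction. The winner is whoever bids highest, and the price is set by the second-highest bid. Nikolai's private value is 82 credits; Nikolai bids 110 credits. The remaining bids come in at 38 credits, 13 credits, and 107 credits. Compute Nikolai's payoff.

Payoff = -25 credits.

Highest competing bid: 107 credits.
Nikolai's bid 110 credits is the highest overall, so Nikolai wins and pays the second-highest bid, 107 credits.
Payoff = value − price = 82 credits − 107 credits = -25 credits.
Overbidding won the item at a price above value — truthful bidding would have avoided this loss.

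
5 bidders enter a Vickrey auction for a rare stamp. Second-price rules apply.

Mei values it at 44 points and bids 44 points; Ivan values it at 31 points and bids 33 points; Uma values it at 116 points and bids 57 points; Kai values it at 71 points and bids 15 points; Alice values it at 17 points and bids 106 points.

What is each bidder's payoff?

Mei 0 points, Ivan 0 points, Uma 0 points, Kai 0 points, Alice -40 points.

Ranking the bids: Alice 106 points, then Uma 57 points, then Mei 44 points, then Ivan 33 points, then Kai 15 points.
Alice has the top bid and wins; the price is the second-highest bid, 57 points.
Alice's payoff = 17 points − 57 points = -40 points. All other bidders lose, so their payoff is 0.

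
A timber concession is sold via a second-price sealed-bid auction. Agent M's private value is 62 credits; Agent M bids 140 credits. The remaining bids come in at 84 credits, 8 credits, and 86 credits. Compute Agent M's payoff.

-24 credits

Highest competing bid: 86 credits.
Agent M's bid 140 credits is the highest overall, so Agent M wins and pays the second-highest bid, 86 credits.
Payoff = value − price = 62 credits − 86 credits = -24 credits.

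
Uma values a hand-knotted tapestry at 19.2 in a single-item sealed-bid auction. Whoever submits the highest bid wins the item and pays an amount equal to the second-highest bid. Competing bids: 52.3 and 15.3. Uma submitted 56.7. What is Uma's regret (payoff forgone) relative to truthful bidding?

Regret: 33.1.

The highest competing bid is 52.3.
Bidding truthfully at 19.2: the top bid is 52.3 (a rival), so Uma loses. Payoff = 0.0.
Bidding 56.7: Uma has the top bid, wins, and pays the second-highest bid 52.3. Payoff = 19.2 − 52.3 = -33.1.
Regret = truthful payoff − actual payoff = 0.0 − -33.1 = 33.1.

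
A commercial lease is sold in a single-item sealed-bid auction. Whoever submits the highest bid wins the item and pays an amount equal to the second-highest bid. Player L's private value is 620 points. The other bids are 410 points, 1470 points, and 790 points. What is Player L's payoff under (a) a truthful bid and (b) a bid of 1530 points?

The highest competing bid is 1470 points.
Bidding truthfully at 620 points: the top bid is 1470 points (a rival), so Player L loses. Payoff = 0 points.
Bidding 1530 points: Player L has the top bid, wins, and pays the second-highest bid 1470 points. Payoff = 620 points − 1470 points = -850 points.

Truthful: 0 points; alternative: -850 points.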